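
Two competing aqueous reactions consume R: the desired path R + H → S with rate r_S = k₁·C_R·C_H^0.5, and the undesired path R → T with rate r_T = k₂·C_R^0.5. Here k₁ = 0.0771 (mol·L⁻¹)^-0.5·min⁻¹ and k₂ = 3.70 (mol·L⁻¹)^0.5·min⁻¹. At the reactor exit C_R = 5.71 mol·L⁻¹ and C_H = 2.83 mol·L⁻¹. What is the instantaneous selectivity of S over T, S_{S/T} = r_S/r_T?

0.0838

S_{S/T} = r_S/r_T = (k₁·C_R·C_H^0.5)/(k₂·C_R^0.5) = (k₁/k₂)·C_R^0.5·C_H^0.5.
= (0.0771×5.710×2.830^0.5) / (3.70×5.710^0.5) = 0.7406/8.841 = 0.0838.
Since the desired path is higher order in R, keeping C_R high (PFR or concentrated feed) favours S.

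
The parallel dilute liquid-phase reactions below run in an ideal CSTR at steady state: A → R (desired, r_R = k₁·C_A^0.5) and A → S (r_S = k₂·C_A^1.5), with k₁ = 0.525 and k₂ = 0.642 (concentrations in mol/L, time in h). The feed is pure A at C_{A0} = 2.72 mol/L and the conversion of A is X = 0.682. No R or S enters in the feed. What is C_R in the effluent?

0.902 mol/L

Exit C_A = C_{A0}(1−X) = 2.72×0.318 = 0.8650 mol/L.
Rates in a CSTR are evaluated at the outlet concentration: r_R = 0.525×0.8650^0.5 = 0.4883, r_S = 0.642×0.8650^1.5 = 0.5165.
Fraction of consumed A going to R: r_R/(r_R+r_S) = 0.4860.
C_R = 0.4860·C_{A0}·X = 0.4860×2.72×0.682 = 0.902 mol/L.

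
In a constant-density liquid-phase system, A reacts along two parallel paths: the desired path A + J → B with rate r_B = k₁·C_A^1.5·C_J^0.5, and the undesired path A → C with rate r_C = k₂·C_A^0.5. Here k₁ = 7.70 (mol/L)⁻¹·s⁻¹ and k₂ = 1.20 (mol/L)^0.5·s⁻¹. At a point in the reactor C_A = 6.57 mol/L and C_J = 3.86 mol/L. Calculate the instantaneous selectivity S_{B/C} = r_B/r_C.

82.8

S_{B/C} = r_B/r_C = (k₁·C_A^1.5·C_J^0.5)/(k₂·C_A^0.5) = (k₁/k₂)·C_A·C_J^0.5.
= (7.70×6.570^1.5×3.860^0.5) / (1.20×6.570^0.5) = 254.8/3.076 = 82.8.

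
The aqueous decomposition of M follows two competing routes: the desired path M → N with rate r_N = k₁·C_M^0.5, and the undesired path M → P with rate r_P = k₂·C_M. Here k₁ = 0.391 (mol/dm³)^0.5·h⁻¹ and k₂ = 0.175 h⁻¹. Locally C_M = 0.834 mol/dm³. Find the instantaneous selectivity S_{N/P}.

2.45

S_{N/P} = r_N/r_P = (k₁·C_M^0.5)/(k₂·C_M) = (k₁/k₂)·C_M^-0.5.
= (0.391×0.8340^0.5) / (0.175×0.8340) = 0.3571/0.1459 = 2.45.
The undesired path is higher order in M, so low C_M (CSTR or dilute feed) favours N.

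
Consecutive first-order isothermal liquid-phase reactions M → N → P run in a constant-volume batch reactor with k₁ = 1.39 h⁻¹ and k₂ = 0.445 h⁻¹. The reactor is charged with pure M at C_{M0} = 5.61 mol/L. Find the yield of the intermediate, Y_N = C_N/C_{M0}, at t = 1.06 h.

0.581

For first-order series with pure M initially, C_N(t) = k₁C_{M0}/(k₂−k₁)·(e^(−k₁t) − e^(−k₂t)).
e^(−k₁t) = e^(−1.39×1.06) = e^(−1.473) = 0.2291; e^(−k₂t) = e^(−0.4717) = 0.6239.
C_N = 1.39×5.61/(0.445−1.39) × (0.2291−0.6239) = (-8.252)×(-0.3948) = 3.258 mol/L.
Y_N = C_N/C_{M0} = 3.258/5.61 = 0.581.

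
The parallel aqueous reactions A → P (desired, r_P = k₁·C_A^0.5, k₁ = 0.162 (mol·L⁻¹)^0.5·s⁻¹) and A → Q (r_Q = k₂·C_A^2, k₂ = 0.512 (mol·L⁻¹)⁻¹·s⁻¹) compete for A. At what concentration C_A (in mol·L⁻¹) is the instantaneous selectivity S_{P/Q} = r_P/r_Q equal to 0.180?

1.46 mol·L⁻¹

S_{P/Q} = (k₁/k₂)·C_A^-1.5 ⇒ C_A = (S·k₂/k₁)^(1/(-1.5)).
= (0.180×0.512/0.162)^(-0.6667) = (0.5689)^(-0.6667) = 1.46 mol·L⁻¹.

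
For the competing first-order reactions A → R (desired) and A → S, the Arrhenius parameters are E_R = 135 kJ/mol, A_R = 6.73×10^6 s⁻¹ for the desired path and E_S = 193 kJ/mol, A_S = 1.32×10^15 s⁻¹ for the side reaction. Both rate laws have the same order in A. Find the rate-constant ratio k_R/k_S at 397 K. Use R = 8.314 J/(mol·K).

k_R/k_S = (A_R/A_S)·exp[−(E_R−E_S)/(RT)] = (A_R/A_S)·exp[(E_S−E_R)/(RT)].
(E_S−E_R)/(RT) = (193−135)×10³/(8.314×397) = 58000/3301 = 17.57.
k_R/k_S = (6.73×10^6/1.32×10^15)·exp(17.57) = 5.098×10^-9 × 4.281×10^7 = 0.218.
Since E_R < E_S, lowering the temperature improves selectivity toward R.

0.218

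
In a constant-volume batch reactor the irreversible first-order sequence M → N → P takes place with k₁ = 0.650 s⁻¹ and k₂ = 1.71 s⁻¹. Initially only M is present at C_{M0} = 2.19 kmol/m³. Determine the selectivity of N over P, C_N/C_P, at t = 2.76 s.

For first-order series with pure M initially, C_N(t) = k₁C_{M0}/(k₂−k₁)·(e^(−k₁t) − e^(−k₂t)).
e^(−k₁t) = e^(−0.650×2.76) = e^(−1.794) = 0.1663; e^(−k₂t) = e^(−4.720) = 0.008919.
C_N = 0.650×2.19/(1.71−0.650) × (0.1663−0.008919) = 1.343×0.1574 = 0.2113 kmol/m³.
C_M = C_{M0}e^(−k₁t) = 0.3642 kmol/m³, so C_P = C_{M0}−C_M−C_N = 1.614 kmol/m³; C_N/C_P = 0.131.

0.131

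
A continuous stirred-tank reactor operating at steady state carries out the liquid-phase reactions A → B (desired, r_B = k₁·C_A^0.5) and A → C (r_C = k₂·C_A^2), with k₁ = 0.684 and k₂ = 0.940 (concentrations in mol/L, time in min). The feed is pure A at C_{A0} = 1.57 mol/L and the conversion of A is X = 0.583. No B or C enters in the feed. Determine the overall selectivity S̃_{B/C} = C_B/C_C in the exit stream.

1.37

Exit C_A = C_{A0}(1−X) = 1.57×0.417 = 0.6547 mol/L.
In a CSTR the entire volume is at exit conditions, so r_B = 0.684×0.6547^0.5 = 0.5534 and r_C = 0.940×0.6547^2 = 0.4029.
Overall selectivity = C_B/C_C = r_Bτ/(r_Cτ) = r_B/r_C = 1.37.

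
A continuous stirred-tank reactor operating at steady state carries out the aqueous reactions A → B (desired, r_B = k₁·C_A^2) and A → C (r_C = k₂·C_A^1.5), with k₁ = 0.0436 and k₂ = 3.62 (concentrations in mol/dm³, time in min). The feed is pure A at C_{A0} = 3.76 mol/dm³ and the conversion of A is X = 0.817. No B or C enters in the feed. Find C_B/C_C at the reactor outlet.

Exit C_A = C_{A0}(1−X) = 3.76×0.183 = 0.6881 mol/dm³.
Rates in a CSTR are evaluated at the outlet concentration: r_B = 0.0436×0.6881^2 = 0.02064, r_C = 3.62×0.6881^1.5 = 2.066.
Overall selectivity = C_B/C_C = r_Bτ/(r_Cτ) = r_B/r_C = 0.00999.

0.00999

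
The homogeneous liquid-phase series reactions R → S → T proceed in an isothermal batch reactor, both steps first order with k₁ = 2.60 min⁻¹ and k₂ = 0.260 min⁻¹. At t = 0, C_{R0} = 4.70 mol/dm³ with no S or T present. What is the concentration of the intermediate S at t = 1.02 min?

3.64 mol/dm³

Solving the coupled first-order balances gives C_S(t) = [k₁/(k₂−k₁)]·C_{R0}·(e^(−k₁t) − e^(−k₂t)).
e^(−k₁t) = e^(−2.60×1.02) = e^(−2.652) = 0.07051; e^(−k₂t) = e^(−0.2652) = 0.7671.
C_S = 2.60×4.70/(0.260−2.60) × (0.07051−0.7671) = (-5.222)×(-0.6965) = 3.637 mol/dm³.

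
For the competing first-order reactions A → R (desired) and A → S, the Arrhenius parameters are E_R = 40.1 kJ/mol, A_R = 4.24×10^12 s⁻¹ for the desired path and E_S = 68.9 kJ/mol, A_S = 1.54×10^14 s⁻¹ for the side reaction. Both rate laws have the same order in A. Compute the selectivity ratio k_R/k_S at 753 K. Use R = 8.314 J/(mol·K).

2.74

With equal orders, S_{R/S} = k_R/k_S = (A_R/A_S)·exp[(E_S−E_R)/(RT)].
(E_S−E_R)/(RT) = (68.9−40.1)×10³/(8.314×753) = 28800/6260 = 4.600.
k_R/k_S = (4.24×10^12/1.54×10^14)·exp(4.600) = 0.02753 × 99.52 = 2.74.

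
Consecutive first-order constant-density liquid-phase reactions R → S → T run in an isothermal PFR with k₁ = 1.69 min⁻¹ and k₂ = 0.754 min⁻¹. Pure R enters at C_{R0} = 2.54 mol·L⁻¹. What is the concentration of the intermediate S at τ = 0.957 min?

1.32 mol·L⁻¹

Solving the coupled first-order balances gives C_S(τ) = [k₁/(k₂−k₁)]·C_{R0}·(e^(−k₁τ) − e^(−k₂τ)).
e^(−k₁τ) = e^(−1.69×0.957) = e^(−1.617) = 0.1984; e^(−k₂τ) = e^(−0.7216) = 0.4860.
C_S = 1.69×2.54/(0.754−1.69) × (0.1984−0.4860) = (-4.586)×(-0.2876) = 1.319 mol·L⁻¹.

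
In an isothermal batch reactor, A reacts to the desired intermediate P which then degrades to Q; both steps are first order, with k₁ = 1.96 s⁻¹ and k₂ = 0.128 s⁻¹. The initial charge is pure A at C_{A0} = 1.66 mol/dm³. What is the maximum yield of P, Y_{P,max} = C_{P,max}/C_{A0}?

Evaluating C_P at t_opt = ln(k₂/k₁)/(k₂−k₁) gives C_{P,max}/C_{A0} = (k₁/k₂)^[k₂/(k₂−k₁)].
= (1.96/0.128)^(0.128/(0.128−1.96)) = (15.31)^(-0.06987) = 0.8264.

0.826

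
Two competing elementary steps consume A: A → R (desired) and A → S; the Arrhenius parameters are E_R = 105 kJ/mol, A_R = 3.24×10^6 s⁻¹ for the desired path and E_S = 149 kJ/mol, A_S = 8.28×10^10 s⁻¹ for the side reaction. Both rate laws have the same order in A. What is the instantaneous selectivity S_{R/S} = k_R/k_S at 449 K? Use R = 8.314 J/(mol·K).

k_R/k_S = (A_R/A_S)·exp[−(E_R−E_S)/(RT)] = (A_R/A_S)·exp[(E_S−E_R)/(RT)].
(E_S−E_R)/(RT) = (149−105)×10³/(8.314×449) = 44000/3733 = 11.79.
k_R/k_S = (3.24×10^6/8.28×10^10)·exp(11.79) = 3.913×10^-5 × 1.315×10^5 = 5.15.

5.15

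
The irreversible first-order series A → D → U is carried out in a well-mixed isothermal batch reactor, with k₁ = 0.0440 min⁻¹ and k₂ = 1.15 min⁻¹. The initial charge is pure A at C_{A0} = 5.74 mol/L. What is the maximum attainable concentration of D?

0.193 mol/L

At the optimum, C_{D,max}/C_{A0} = (k₁/k₂)^[k₂/(k₂−k₁)].
= (0.0440/1.15)^(1.15/(1.15−0.0440)) = (0.03826)^(1.040) = 0.03360.
C_{D,max} = 0.03360×5.74 = 0.193 mol/L.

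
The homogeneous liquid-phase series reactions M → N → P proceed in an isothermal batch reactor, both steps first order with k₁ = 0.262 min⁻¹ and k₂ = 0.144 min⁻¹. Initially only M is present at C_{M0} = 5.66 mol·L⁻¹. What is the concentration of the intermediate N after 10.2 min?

2.02 mol·L⁻¹

For first-order series with pure M initially, C_N(t) = k₁C_{M0}/(k₂−k₁)·(e^(−k₁t) − e^(−k₂t)).
e^(−k₁t) = e^(−0.262×10.2) = e^(−2.672) = 0.06909; e^(−k₂t) = e^(−1.469) = 0.2302.
C_N = 0.262×5.66/(0.144−0.262) × (0.06909−0.2302) = (-12.57)×(-0.1611) = 2.025 mol·L⁻¹.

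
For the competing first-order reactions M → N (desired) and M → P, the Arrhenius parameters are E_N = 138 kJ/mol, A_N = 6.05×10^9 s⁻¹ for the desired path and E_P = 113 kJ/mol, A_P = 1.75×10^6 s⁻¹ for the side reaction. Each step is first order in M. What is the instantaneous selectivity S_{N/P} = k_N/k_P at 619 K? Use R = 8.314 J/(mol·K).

With equal orders, S_{N/P} = k_N/k_P = (A_N/A_P)·exp[(E_P−E_N)/(RT)].
(E_P−E_N)/(RT) = (113−138)×10³/(8.314×619) = -25000/5146 = -4.858.
k_N/k_P = (6.05×10^9/1.75×10^6)·exp(-4.858) = 3457 × 0.007768 = 26.9.
Since E_N > E_P, raising the temperature improves selectivity toward N.

26.9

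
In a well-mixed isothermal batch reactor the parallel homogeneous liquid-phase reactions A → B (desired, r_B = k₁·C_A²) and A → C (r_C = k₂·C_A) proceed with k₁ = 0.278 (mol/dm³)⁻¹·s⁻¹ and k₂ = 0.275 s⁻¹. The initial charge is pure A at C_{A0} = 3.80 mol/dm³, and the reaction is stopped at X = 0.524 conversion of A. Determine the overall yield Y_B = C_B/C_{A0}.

C_A = C_{A0}(1−X) = 1.809 mol/dm³.
Along a PFR/batch, dC_C/dC_A = −r_C/(r_B+r_C) = −k₂/(k₂+k₁·C_A).
Integrating from C_{A0} to C_A: C_C = (0.275/0.278)·ln[(0.275+0.278·3.80)/(0.275+0.278·1.81)] = 0.9892·ln(1.331/0.7778) = 0.5317 mol/dm³.
Then C_B = (C_{A0}−C_A) − C_C = 1.991 − 0.5317 = 1.460 mol/dm³.
Y_B = C_B/C_{A0} = 1.460/3.80 = 0.384.

0.384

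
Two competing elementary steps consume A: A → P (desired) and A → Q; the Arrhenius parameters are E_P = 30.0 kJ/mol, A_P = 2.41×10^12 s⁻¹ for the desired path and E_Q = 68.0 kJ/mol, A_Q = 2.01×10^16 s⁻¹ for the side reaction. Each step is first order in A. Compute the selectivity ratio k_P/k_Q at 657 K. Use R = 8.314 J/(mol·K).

0.126

Since both paths have the same order in A, the concentration cancels and S_{P/Q} = k_P/k_Q = (A_P/A_Q)·exp[(E_Q−E_P)/(RT)].
(E_Q−E_P)/(RT) = (68.0−30.0)×10³/(8.314×657) = 38000/5462 = 6.957.
k_P/k_Q = (2.41×10^12/2.01×10^16)·exp(6.957) = 1.199×10^-4 × 1050 = 0.126.
Since E_P < E_Q, lowering the temperature improves selectivity toward P.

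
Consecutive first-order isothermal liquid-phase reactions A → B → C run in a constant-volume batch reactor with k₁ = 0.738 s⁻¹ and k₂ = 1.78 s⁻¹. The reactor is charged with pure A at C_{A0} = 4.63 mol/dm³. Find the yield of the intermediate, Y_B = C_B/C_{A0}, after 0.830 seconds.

Solving the coupled first-order balances gives C_B(t) = [k₁/(k₂−k₁)]·C_{A0}·(e^(−k₁t) − e^(−k₂t)).
e^(−k₁t) = e^(−0.738×0.830) = e^(−0.6125) = 0.5420; e^(−k₂t) = e^(−1.477) = 0.2282.
C_B = 0.738×4.63/(1.78−0.738) × (0.5420−0.2282) = 3.279×0.3137 = 1.029 mol/dm³.
Y_B = C_B/C_{A0} = 1.029/4.63 = 0.222.

0.222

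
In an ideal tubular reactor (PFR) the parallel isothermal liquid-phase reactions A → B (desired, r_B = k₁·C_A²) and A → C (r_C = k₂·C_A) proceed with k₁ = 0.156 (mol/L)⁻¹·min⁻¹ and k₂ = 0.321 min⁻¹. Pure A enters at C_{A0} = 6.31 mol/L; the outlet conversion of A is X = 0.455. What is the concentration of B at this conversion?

C_A = C_{A0}(1−X) = 3.439 mol/L.
Along a PFR/batch, dC_C/dC_A = −r_C/(r_B+r_C) = −k₂/(k₂+k₁·C_A).
Integrating from C_{A0} to C_A: C_C = (0.321/0.156)·ln[(0.321+0.156·6.31)/(0.321+0.156·3.44)] = 2.058·ln(1.305/0.8575) = 0.8647 mol/L.
Then C_B = (C_{A0}−C_A) − C_C = 2.871 − 0.8647 = 2.006 mol/L.

2.01 mol/L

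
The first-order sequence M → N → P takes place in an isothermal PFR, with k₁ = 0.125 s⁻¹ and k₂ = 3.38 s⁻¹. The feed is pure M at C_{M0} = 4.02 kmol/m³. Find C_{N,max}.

0.131 kmol/m³

For a first-order series the maximum intermediate yield is C_{N,max}/C_{M0} = (k₁/k₂)^[k₂/(k₂−k₁)].
= (0.125/3.38)^(3.38/(3.38−0.125)) = (0.03698)^(1.038) = 0.03258.
C_{N,max} = 0.03258×4.02 = 0.131 kmol/m³.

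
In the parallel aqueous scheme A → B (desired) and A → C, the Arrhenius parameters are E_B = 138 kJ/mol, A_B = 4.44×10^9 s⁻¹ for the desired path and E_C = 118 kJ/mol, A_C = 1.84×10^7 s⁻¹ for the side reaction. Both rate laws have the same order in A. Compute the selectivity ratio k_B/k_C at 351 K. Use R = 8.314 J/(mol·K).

0.255

Since both paths have the same order in A, the concentration cancels and S_{B/C} = k_B/k_C = (A_B/A_C)·exp[(E_C−E_B)/(RT)].
(E_C−E_B)/(RT) = (118−138)×10³/(8.314×351) = -20000/2918 = -6.854.
k_B/k_C = (4.44×10^9/1.84×10^7)·exp(-6.854) = 241.3 × 0.001056 = 0.255.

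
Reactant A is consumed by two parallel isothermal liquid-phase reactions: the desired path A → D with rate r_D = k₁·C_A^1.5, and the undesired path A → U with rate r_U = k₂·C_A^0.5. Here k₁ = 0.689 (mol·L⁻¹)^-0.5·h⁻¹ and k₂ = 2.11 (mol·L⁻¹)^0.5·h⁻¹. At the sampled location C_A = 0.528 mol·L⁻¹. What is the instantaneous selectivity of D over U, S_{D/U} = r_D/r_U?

S_{D/U} = r_D/r_U = (k₁·C_A^1.5)/(k₂·C_A^0.5) = (k₁/k₂)·C_A.
= (0.689×0.5280^1.5) / (2.11×0.5280^0.5) = 0.2643/1.533 = 0.172.

0.172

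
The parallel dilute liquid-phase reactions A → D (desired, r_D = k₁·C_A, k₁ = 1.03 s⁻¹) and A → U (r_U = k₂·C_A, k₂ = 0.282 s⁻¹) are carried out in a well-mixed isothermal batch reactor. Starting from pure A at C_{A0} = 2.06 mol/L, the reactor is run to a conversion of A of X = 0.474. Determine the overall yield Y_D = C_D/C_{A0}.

0.372

C_A = C_{A0}(1−X) = 1.084 mol/L.
Both paths are first order in A, so the instantaneous fraction to D is constant: dC_D/d(−C_A) = k₁/(k₁+k₂) = 0.7851.
C_D = 0.7851·(C_{A0}−C_A) = 0.7851×0.9764 = 0.767 mol/L.
Y_D = C_D/C_{A0} = 0.7666/2.06 = 0.372.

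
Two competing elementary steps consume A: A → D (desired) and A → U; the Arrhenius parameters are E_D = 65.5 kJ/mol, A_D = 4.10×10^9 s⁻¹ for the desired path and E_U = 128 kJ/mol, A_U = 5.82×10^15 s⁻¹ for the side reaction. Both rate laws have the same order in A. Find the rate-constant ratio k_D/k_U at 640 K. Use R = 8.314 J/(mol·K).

Since both paths have the same order in A, the concentration cancels and S_{D/U} = k_D/k_U = (A_D/A_U)·exp[(E_U−E_D)/(RT)].
(E_U−E_D)/(RT) = (128−65.5)×10³/(8.314×640) = 62500/5321 = 11.75.
k_D/k_U = (4.10×10^9/5.82×10^15)·exp(11.75) = 7.045×10^-7 × 1.262×10^5 = 0.0889.

0.0889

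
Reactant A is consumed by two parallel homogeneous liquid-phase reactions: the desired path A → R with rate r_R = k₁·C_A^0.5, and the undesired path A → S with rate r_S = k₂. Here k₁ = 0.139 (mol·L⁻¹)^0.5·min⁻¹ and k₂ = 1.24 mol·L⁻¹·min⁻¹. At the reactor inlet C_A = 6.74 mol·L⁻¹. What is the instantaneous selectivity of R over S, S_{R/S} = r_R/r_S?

0.291

S_{R/S} = r_R/r_S = (k₁·C_A^0.5)/(k₂) = (k₁/k₂)·C_A^0.5.
= (0.139×6.740^0.5) / (1.24) = 0.3609/1.240 = 0.291.
Since the desired path is higher order in A, keeping C_A high (PFR or concentrated feed) favours R.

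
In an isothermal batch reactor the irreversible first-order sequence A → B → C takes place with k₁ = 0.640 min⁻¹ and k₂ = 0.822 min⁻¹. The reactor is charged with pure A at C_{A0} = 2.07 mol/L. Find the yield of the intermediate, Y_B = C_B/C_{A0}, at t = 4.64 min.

0.103

The intermediate concentration in a first-order A→B→C sequence is C_B = k₁C_{A0}(e^(−k₁t) − e^(−k₂t))/(k₂−k₁).
e^(−k₁t) = e^(−0.640×4.64) = e^(−2.970) = 0.05132; e^(−k₂t) = e^(−3.814) = 0.02206.
C_B = 0.640×2.07/(0.822−0.640) × (0.05132−0.02206) = 7.279×0.02927 = 0.2130 mol/L.
Y_B = C_B/C_{A0} = 0.2130/2.07 = 0.103.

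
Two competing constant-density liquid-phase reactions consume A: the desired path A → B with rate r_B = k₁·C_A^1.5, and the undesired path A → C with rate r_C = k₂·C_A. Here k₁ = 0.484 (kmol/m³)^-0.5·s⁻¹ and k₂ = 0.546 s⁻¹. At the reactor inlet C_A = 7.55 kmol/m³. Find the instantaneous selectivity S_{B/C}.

2.44

S_{B/C} = r_B/r_C = (k₁·C_A^1.5)/(k₂·C_A) = (k₁/k₂)·C_A^0.5.
= (0.484×7.550^1.5) / (0.546×7.550) = 10.04/4.122 = 2.44.
Since the desired path is higher order in A, keeping C_A high (PFR or concentrated feed) favours B.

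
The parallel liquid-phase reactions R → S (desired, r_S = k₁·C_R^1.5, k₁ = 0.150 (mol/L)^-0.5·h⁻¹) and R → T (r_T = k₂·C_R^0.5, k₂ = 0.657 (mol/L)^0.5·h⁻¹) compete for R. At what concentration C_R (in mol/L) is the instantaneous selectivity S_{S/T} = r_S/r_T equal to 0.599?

2.62 mol/L

S_{S/T} = (k₁/k₂)·C_R ⇒ C_R = S·k₂/k₁.
= 0.599×0.657/0.150 = 2.62 mol/L.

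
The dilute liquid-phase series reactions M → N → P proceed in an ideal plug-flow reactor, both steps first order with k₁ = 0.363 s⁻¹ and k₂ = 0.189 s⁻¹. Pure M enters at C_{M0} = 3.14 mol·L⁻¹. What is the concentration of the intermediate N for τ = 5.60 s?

1.42 mol·L⁻¹

Solving the coupled first-order balances gives C_N(τ) = [k₁/(k₂−k₁)]·C_{M0}·(e^(−k₁τ) − e^(−k₂τ)).
e^(−k₁τ) = e^(−0.363×5.60) = e^(−2.033) = 0.1310; e^(−k₂τ) = e^(−1.058) = 0.3470.
C_N = 0.363×3.14/(0.189−0.363) × (0.1310−0.3470) = (-6.551)×(-0.2160) = 1.415 mol·L⁻¹.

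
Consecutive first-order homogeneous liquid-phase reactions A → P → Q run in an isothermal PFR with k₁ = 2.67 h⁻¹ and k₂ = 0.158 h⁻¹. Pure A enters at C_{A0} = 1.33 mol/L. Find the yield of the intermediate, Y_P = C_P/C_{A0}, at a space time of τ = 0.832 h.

0.817

For first-order series with pure A initially, C_P(τ) = k₁C_{A0}/(k₂−k₁)·(e^(−k₁τ) − e^(−k₂τ)).
e^(−k₁τ) = e^(−2.67×0.832) = e^(−2.221) = 0.1085; e^(−k₂τ) = e^(−0.1315) = 0.8768.
C_P = 2.67×1.33/(0.158−2.67) × (0.1085−0.8768) = (-1.414)×(-0.7684) = 1.086 mol/L.
Y_P = C_P/C_{A0} = 1.086/1.33 = 0.817.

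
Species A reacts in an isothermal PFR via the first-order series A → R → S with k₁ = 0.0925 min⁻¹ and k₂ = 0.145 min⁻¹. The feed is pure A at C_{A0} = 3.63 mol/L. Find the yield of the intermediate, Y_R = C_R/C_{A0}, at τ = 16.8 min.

0.218

The intermediate concentration in a first-order A→B→C sequence is C_R = k₁C_{A0}(e^(−k₁τ) − e^(−k₂τ))/(k₂−k₁).
e^(−k₁τ) = e^(−0.0925×16.8) = e^(−1.554) = 0.2114; e^(−k₂τ) = e^(−2.436) = 0.08751.
C_R = 0.0925×3.63/(0.145−0.0925) × (0.2114−0.08751) = 6.396×0.1239 = 0.7924 mol/L.
Y_R = C_R/C_{A0} = 0.7924/3.63 = 0.218.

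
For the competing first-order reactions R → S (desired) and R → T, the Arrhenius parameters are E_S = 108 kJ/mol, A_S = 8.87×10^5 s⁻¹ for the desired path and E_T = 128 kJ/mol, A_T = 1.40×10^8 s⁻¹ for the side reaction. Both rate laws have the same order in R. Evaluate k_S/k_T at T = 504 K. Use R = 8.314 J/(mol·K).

With equal orders, S_{S/T} = k_S/k_T = (A_S/A_T)·exp[(E_T−E_S)/(RT)].
(E_T−E_S)/(RT) = (128−108)×10³/(8.314×504) = 20000/4190 = 4.773.
k_S/k_T = (8.87×10^5/1.40×10^8)·exp(4.773) = 0.006336 × 118.3 = 0.749.
Since E_S < E_T, lowering the temperature improves selectivity toward S.

0.749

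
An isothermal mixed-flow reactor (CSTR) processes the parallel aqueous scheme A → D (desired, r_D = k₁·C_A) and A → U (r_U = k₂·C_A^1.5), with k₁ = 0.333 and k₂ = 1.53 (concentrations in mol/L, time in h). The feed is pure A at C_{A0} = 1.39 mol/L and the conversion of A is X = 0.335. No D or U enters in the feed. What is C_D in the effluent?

Exit C_A = C_{A0}(1−X) = 1.39×0.665 = 0.9244 mol/L.
In a CSTR the entire volume is at exit conditions, so r_D = 0.333×0.9244 = 0.3078 and r_U = 1.53×0.9244^1.5 = 1.360.
Fraction of consumed A going to D: r_D/(r_D+r_U) = 0.1846.
C_D = 0.1846·C_{A0}·X = 0.1846×1.39×0.335 = 0.0860 mol/L.

0.0860 mol/L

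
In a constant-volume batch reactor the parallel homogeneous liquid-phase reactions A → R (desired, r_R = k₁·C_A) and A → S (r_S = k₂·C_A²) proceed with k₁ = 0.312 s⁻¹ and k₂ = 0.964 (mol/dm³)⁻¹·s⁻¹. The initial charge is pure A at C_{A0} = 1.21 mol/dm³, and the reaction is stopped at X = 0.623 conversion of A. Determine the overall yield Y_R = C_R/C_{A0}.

C_A = C_{A0}(1−X) = 0.4562 mol/dm³.
Along a PFR/batch, dC_R/dC_A = −r_R/(r_R+r_S) = −k₁/(k₁+k₂·C_A).
Integrating from C_{A0} to C_A: C_R = (0.312/0.964)·ln[(0.312+0.964·1.21)/(0.312+0.964·0.456)] = 0.3237·ln(1.478/0.7517) = 0.2189 mol/dm³.
Y_R = C_R/C_{A0} = 0.2189/1.21 = 0.181.

0.181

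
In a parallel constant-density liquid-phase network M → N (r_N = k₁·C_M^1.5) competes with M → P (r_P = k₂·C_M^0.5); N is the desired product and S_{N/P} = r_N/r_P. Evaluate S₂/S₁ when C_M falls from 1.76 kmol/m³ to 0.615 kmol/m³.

S_{N/P} = (k₁/k₂)·C_M, so S₂/S₁ = (C_{M,2}/C_{M,1}).
= 0.615/1.76 = 0.349.
Selectivity toward N falls as C_M falls — high-concentration operation is favoured.

0.349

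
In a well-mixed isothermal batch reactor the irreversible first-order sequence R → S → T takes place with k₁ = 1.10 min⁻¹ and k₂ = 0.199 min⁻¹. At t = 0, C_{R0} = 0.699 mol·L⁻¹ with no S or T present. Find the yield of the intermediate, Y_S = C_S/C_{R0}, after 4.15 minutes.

For first-order series with pure R initially, C_S(t) = k₁C_{R0}/(k₂−k₁)·(e^(−k₁t) − e^(−k₂t)).
e^(−k₁t) = e^(−1.10×4.15) = e^(−4.565) = 0.01041; e^(−k₂t) = e^(−0.8259) = 0.4379.
C_S = 1.10×0.699/(0.199−1.10) × (0.01041−0.4379) = (-0.8534)×(-0.4275) = 0.3648 mol·L⁻¹.
Y_S = C_S/C_{R0} = 0.3648/0.699 = 0.522.

0.522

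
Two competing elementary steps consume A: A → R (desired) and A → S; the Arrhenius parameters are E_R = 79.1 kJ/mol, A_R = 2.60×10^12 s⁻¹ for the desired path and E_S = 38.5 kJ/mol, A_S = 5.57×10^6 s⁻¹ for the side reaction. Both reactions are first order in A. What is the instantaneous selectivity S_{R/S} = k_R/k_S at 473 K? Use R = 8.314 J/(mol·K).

15.3

Since both paths have the same order in A, the concentration cancels and S_{R/S} = k_R/k_S = (A_R/A_S)·exp[(E_S−E_R)/(RT)].
(E_S−E_R)/(RT) = (38.5−79.1)×10³/(8.314×473) = -40600/3933 = -10.32.
k_R/k_S = (2.60×10^12/5.57×10^6)·exp(-10.32) = 4.668×10^5 × 3.283×10^-5 = 15.3.
Since E_R > E_S, raising the temperature improves selectivity toward R.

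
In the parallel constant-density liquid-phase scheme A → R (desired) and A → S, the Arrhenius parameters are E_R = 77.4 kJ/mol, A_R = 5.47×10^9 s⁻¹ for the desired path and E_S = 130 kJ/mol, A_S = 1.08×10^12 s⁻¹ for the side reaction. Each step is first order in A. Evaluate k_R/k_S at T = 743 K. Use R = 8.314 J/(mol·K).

25.3

Since both paths have the same order in A, the concentration cancels and S_{R/S} = k_R/k_S = (A_R/A_S)·exp[(E_S−E_R)/(RT)].
(E_S−E_R)/(RT) = (130−77.4)×10³/(8.314×743) = 52600/6177 = 8.515.
k_R/k_S = (5.47×10^9/1.08×10^12)·exp(8.515) = 0.005065 × 4989 = 25.3.
Since E_R < E_S, lowering the temperature improves selectivity toward R.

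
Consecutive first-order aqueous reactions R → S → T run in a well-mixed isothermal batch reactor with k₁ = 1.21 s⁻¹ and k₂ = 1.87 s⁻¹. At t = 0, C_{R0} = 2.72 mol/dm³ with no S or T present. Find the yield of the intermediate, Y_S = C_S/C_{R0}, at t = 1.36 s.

0.210

The intermediate concentration in a first-order A→B→C sequence is C_S = k₁C_{R0}(e^(−k₁t) − e^(−k₂t))/(k₂−k₁).
e^(−k₁t) = e^(−1.21×1.36) = e^(−1.646) = 0.1929; e^(−k₂t) = e^(−2.543) = 0.07861.
C_S = 1.21×2.72/(1.87−1.21) × (0.1929−0.07861) = 4.987×0.1143 = 0.5699 mol/dm³.
Y_S = C_S/C_{R0} = 0.5699/2.72 = 0.210.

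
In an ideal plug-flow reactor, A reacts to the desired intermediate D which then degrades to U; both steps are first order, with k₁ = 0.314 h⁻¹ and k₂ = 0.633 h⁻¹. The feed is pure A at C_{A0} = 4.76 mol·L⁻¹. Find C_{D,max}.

1.18 mol·L⁻¹

At the optimum, C_{D,max}/C_{A0} = (k₁/k₂)^[k₂/(k₂−k₁)].
= (0.314/0.633)^(0.633/(0.633−0.314)) = (0.4961)^(1.984) = 0.2488.
C_{D,max} = 0.2488×4.76 = 1.18 mol·L⁻¹.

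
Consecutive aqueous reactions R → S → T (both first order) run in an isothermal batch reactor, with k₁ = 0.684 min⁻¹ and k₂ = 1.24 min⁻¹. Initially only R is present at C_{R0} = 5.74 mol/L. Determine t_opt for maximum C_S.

1.07 min

Setting dC_S/dt = 0 gives t_opt = ln(k₂/k₁)/(k₂−k₁).
= ln(1.24/0.684)/(1.24−0.684) = ln(1.813)/0.5560 = 0.5949/0.5560 = 1.07 min.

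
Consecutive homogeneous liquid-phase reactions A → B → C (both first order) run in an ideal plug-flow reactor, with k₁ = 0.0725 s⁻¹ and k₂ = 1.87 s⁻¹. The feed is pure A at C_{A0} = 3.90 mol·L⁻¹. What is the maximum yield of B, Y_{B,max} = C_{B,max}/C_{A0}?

For a first-order series the maximum intermediate yield is C_{B,max}/C_{A0} = (k₁/k₂)^[k₂/(k₂−k₁)].
= (0.0725/1.87)^(1.87/(1.87−0.0725)) = (0.03877)^(1.040) = 0.03401.

0.0340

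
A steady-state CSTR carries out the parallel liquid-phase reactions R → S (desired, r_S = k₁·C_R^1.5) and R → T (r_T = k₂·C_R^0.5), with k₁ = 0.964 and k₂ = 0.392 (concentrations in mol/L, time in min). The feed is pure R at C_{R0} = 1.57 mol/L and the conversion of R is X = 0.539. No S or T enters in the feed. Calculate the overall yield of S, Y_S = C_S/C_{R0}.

Exit C_R = C_{R0}(1−X) = 1.57×0.461 = 0.7238 mol/L.
Rates in a CSTR are evaluated at the outlet concentration: r_S = 0.964×0.7238^1.5 = 0.5936, r_T = 0.392×0.7238^0.5 = 0.3335.
Fraction of consumed R going to S: r_S/(r_S+r_T) = 0.6403.
C_S = 0.6403·C_{R0}·X = 0.6403×1.57×0.539 = 0.542 mol/L; Y_S = C_S/C_{R0} = 0.345.

0.345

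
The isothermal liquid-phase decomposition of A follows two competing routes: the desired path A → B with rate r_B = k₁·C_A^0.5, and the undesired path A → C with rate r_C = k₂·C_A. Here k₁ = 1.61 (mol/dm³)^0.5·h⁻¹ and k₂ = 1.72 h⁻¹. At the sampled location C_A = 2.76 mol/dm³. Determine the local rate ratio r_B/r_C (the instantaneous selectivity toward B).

S_{B/C} = r_B/r_C = (k₁·C_A^0.5)/(k₂·C_A) = (k₁/k₂)·C_A^-0.5.
= (1.61×2.760^0.5) / (1.72×2.760) = 2.675/4.747 = 0.563.
The undesired path is higher order in A, so low C_A (CSTR or dilute feed) favours B.

0.563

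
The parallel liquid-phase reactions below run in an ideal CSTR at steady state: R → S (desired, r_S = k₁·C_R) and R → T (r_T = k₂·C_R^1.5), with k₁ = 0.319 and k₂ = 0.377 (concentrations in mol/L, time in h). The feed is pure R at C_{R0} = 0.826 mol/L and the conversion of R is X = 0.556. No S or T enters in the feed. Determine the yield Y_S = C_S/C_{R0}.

0.324

Exit C_R = C_{R0}(1−X) = 0.826×0.444 = 0.3667 mol/L.
In a CSTR the entire volume is at exit conditions, so r_S = 0.319×0.3667 = 0.1170 and r_T = 0.377×0.3667^1.5 = 0.08373.
Fraction of consumed R going to S: r_S/(r_S+r_T) = 0.5829.
C_S = 0.5829·C_{R0}·X = 0.5829×0.826×0.556 = 0.268 mol/L; Y_S = C_S/C_{R0} = 0.324.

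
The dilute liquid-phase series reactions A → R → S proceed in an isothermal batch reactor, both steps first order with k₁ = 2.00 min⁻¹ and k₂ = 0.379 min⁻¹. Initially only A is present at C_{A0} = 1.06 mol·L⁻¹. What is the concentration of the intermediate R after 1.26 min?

Solving the coupled first-order balances gives C_R(t) = [k₁/(k₂−k₁)]·C_{A0}·(e^(−k₁t) − e^(−k₂t)).
e^(−k₁t) = e^(−2.00×1.26) = e^(−2.520) = 0.08046; e^(−k₂t) = e^(−0.4775) = 0.6203.
C_R = 2.00×1.06/(0.379−2.00) × (0.08046−0.6203) = (-1.308)×(-0.5398) = 0.7060 mol·L⁻¹.

0.706 mol·L⁻¹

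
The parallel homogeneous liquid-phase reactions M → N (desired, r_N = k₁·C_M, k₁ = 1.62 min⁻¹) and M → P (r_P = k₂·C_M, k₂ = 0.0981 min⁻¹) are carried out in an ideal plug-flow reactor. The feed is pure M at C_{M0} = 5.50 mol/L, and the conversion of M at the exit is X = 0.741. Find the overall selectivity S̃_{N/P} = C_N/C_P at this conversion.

16.5

C_M = C_{M0}(1−X) = 1.425 mol/L.
Both paths are first order in M, so the instantaneous fraction to N is constant: dC_N/d(−C_M) = k₁/(k₁+k₂) = 0.9429.
C_N = 0.9429·(C_{M0}−C_M) = 0.9429×4.075 = 3.84 mol/L.
C_P = (C_{M0}−C_M)−C_N = 0.2327 mol/L; S̃_{N/P} = 3.843/0.2327 = 16.5.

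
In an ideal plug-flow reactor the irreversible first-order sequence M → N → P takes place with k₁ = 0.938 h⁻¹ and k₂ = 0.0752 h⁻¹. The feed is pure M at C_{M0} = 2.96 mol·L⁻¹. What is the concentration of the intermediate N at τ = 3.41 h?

2.36 mol·L⁻¹

For first-order series with pure M initially, C_N(τ) = k₁C_{M0}/(k₂−k₁)·(e^(−k₁τ) − e^(−k₂τ)).
e^(−k₁τ) = e^(−0.938×3.41) = e^(−3.199) = 0.04082; e^(−k₂τ) = e^(−0.2564) = 0.7738.
C_N = 0.938×2.96/(0.0752−0.938) × (0.04082−0.7738) = (-3.218)×(-0.7330) = 2.359 mol·L⁻¹.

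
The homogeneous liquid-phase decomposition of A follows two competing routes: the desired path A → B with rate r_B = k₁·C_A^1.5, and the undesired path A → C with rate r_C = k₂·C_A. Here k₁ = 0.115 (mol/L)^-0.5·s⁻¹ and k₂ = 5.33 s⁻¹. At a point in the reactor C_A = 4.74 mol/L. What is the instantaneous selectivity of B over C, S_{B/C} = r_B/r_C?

S_{B/C} = r_B/r_C = (k₁·C_A^1.5)/(k₂·C_A) = (k₁/k₂)·C_A^0.5.
= (0.115×4.740^1.5) / (5.33×4.740) = 1.187/25.26 = 0.0470.
Since the desired path is higher order in A, keeping C_A high (PFR or concentrated feed) favours B.

0.0470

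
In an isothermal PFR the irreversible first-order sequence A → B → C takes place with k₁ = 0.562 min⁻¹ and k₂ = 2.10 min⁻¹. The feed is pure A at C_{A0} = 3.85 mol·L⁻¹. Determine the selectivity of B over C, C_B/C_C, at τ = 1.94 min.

0.213

Solving the coupled first-order balances gives C_B(τ) = [k₁/(k₂−k₁)]·C_{A0}·(e^(−k₁τ) − e^(−k₂τ)).
e^(−k₁τ) = e^(−0.562×1.94) = e^(−1.090) = 0.3361; e^(−k₂τ) = e^(−4.074) = 0.01701.
C_B = 0.562×3.85/(2.10−0.562) × (0.3361−0.01701) = 1.407×0.3191 = 0.4489 mol·L⁻¹.
C_A = C_{A0}e^(−k₁τ) = 1.294 mol·L⁻¹, so C_C = C_{A0}−C_A−C_B = 2.107 mol·L⁻¹; C_B/C_C = 0.213.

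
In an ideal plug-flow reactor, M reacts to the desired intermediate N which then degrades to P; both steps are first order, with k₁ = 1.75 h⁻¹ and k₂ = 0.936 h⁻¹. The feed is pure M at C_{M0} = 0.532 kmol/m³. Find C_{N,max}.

0.259 kmol/m³

Evaluating C_N at τ_opt = ln(k₂/k₁)/(k₂−k₁) gives C_{N,max}/C_{M0} = (k₁/k₂)^[k₂/(k₂−k₁)].
= (1.75/0.936)^(0.936/(0.936−1.75)) = (1.870)^(-1.150) = 0.4870.
C_{N,max} = 0.4870×0.532 = 0.259 kmol/m³.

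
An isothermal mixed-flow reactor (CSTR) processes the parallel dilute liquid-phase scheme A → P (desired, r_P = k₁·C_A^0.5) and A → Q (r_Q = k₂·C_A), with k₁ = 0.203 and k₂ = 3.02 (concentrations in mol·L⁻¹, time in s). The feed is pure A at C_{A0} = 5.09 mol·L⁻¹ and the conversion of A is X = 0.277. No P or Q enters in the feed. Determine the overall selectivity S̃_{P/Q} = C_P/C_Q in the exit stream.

0.0350

Exit C_A = C_{A0}(1−X) = 5.09×0.723 = 3.680 mol·L⁻¹.
In a CSTR the entire volume is at exit conditions, so r_P = 0.203×3.680^0.5 = 0.3894 and r_Q = 3.02×3.680 = 11.11.
Overall selectivity = C_P/C_Q = r_Pτ/(r_Qτ) = r_P/r_Q = 0.0350.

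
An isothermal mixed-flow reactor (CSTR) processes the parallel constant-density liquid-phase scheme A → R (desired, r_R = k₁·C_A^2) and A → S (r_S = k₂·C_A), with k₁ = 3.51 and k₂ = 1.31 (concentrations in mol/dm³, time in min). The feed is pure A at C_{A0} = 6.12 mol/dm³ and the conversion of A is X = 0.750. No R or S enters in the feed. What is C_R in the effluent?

3.69 mol/dm³

Exit C_A = C_{A0}(1−X) = 6.12×0.250 = 1.530 mol/dm³.
Rates in a CSTR are evaluated at the outlet concentration: r_R = 3.51×1.530^2 = 8.217, r_S = 1.31×1.530 = 2.004.
Fraction of consumed A going to R: r_R/(r_R+r_S) = 0.8039.
C_R = 0.8039·C_{A0}·X = 0.8039×6.12×0.750 = 3.69 mol/dm³.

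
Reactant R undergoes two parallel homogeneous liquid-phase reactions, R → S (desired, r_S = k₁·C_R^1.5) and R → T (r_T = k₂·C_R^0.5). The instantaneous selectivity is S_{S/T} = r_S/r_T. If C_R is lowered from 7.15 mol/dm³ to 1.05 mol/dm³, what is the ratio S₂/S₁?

S_{S/T} = (k₁/k₂)·C_R, so S₂/S₁ = (C_{R,2}/C_{R,1}).
= 1.05/7.15 = 0.147.
Selectivity toward S falls as C_R falls — high-concentration operation is favoured.

0.147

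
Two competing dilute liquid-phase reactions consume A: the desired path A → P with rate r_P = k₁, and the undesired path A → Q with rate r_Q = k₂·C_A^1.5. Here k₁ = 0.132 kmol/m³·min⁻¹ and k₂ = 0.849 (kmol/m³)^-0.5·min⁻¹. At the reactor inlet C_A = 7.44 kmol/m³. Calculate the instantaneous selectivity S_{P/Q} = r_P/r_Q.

0.00766

S_{P/Q} = r_P/r_Q = (k₁)/(k₂·C_A^1.5) = (k₁/k₂)·C_A^-1.5.
= (0.132) / (0.849×7.440^1.5) = 0.1320/17.23 = 0.00766.
The undesired path is higher order in A, so low C_A (CSTR or dilute feed) favours P.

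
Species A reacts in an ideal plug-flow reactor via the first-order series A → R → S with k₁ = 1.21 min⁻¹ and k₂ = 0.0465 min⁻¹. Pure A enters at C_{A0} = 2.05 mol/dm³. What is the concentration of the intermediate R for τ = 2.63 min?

Solving the coupled first-order balances gives C_R(τ) = [k₁/(k₂−k₁)]·C_{A0}·(e^(−k₁τ) − e^(−k₂τ)).
e^(−k₁τ) = e^(−1.21×2.63) = e^(−3.182) = 0.04149; e^(−k₂τ) = e^(−0.1223) = 0.8849.
C_R = 1.21×2.05/(0.0465−1.21) × (0.04149−0.8849) = (-2.132)×(-0.8434) = 1.798 mol/dm³.

1.80 mol/dm³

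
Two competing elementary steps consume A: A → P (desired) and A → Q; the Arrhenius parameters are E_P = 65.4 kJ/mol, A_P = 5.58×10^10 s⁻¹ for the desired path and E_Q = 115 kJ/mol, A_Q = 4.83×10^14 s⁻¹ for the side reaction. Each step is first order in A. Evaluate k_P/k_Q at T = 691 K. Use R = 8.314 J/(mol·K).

0.649

k_P/k_Q = (A_P/A_Q)·exp[−(E_P−E_Q)/(RT)] = (A_P/A_Q)·exp[(E_Q−E_P)/(RT)].
(E_Q−E_P)/(RT) = (115−65.4)×10³/(8.314×691) = 49600/5745 = 8.634.
k_P/k_Q = (5.58×10^10/4.83×10^14)·exp(8.634) = 1.155×10^-4 × 5617 = 0.649.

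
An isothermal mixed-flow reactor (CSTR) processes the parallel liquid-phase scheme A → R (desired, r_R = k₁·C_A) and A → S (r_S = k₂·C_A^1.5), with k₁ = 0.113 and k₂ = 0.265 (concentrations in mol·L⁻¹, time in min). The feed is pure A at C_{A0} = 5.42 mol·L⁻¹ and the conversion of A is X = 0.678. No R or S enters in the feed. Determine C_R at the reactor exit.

Exit C_A = C_{A0}(1−X) = 5.42×0.322 = 1.745 mol·L⁻¹.
Rates in a CSTR are evaluated at the outlet concentration: r_R = 0.113×1.745 = 0.1972, r_S = 0.265×1.745^1.5 = 0.6110.
Fraction of consumed A going to R: r_R/(r_R+r_S) = 0.2440.
C_R = 0.2440·C_{A0}·X = 0.2440×5.42×0.678 = 0.897 mol·L⁻¹.

0.897 mol·L⁻¹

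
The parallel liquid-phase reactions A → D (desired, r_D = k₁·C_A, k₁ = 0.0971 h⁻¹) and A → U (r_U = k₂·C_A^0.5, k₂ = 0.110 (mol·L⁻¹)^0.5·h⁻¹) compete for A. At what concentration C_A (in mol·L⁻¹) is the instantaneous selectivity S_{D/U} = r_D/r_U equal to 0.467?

S_{D/U} = (k₁/k₂)·C_A^0.5 ⇒ C_A = (S·k₂/k₁)^(2).
= (0.467×0.110/0.0971)^(2) = (0.5290)^(2) = 0.280 mol·L⁻¹.

0.280 mol·L⁻¹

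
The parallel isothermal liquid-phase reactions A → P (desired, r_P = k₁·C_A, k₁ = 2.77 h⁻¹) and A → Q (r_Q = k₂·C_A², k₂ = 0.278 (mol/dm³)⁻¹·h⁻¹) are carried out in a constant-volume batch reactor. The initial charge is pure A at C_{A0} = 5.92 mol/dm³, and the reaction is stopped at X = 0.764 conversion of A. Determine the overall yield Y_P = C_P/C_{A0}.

C_A = C_{A0}(1−X) = 1.397 mol/dm³.
Along a PFR/batch, dC_P/dC_A = −r_P/(r_P+r_Q) = −k₁/(k₁+k₂·C_A).
Integrating from C_{A0} to C_A: C_P = (2.77/0.278)·ln[(2.77+0.278·5.92)/(2.77+0.278·1.40)] = 9.964·ln(4.416/3.158) = 3.339 mol/dm³.
Y_P = C_P/C_{A0} = 3.339/5.92 = 0.564.

0.564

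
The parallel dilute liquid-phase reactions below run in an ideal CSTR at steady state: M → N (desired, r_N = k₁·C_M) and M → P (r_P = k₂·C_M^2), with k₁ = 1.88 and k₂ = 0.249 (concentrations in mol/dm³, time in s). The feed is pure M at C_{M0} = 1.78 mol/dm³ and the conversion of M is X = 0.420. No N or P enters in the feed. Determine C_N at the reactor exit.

Exit C_M = C_{M0}(1−X) = 1.78×0.580 = 1.032 mol/dm³.
In a CSTR the entire volume is at exit conditions, so r_N = 1.88×1.032 = 1.941 and r_P = 0.249×1.032^2 = 0.2654.
Fraction of consumed M going to N: r_N/(r_N+r_P) = 0.8797.
C_N = 0.8797·C_{M0}·X = 0.8797×1.78×0.420 = 0.658 mol/dm³.

0.658 mol/dm³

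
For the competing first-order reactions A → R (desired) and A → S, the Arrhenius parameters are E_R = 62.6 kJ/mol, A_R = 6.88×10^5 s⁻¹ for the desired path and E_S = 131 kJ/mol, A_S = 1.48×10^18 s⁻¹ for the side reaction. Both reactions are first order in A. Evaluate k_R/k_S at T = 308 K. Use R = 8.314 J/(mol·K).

k_R/k_S = (A_R/A_S)·exp[−(E_R−E_S)/(RT)] = (A_R/A_S)·exp[(E_S−E_R)/(RT)].
(E_S−E_R)/(RT) = (131−62.6)×10³/(8.314×308) = 68400/2561 = 26.71.
k_R/k_S = (6.88×10^5/1.48×10^18)·exp(26.71) = 4.649×10^-13 × 3.986×10^11 = 0.185.

0.185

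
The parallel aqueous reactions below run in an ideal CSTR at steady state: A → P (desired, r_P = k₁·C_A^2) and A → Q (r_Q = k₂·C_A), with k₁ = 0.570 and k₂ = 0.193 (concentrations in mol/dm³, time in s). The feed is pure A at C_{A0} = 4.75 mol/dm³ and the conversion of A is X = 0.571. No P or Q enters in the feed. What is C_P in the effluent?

2.33 mol/dm³

Exit C_A = C_{A0}(1−X) = 4.75×0.429 = 2.038 mol/dm³.
A CSTR operates uniformly at the exit composition, giving r_P = 2.367 and r_Q = 0.3933 (each k·C_A^n at C_A = 2.038).
Fraction of consumed A going to P: r_P/(r_P+r_Q) = 0.8575.
C_P = 0.8575·C_{A0}·X = 0.8575×4.75×0.571 = 2.33 mol/dm³.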